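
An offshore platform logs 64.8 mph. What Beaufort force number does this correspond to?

Beaufort force 11

64.8 mph = 29.0 m/s, which is Beaufort 11 (violent storm, 28.5–32.6 m/s).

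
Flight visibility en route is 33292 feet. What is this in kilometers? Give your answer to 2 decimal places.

10.15 km

1 ft = 0.0003048 km, so 33292 × 0.0003048 = 10.15 km.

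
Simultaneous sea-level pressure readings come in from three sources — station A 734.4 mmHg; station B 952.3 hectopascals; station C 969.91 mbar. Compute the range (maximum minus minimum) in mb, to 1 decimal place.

26.8 mb

station A: 734.4 mmHg = 979.120 mb.
station B: 952.3 hPa = 952.300 mb.
Spread: 979.120 − 952.300 = 26.8 mb.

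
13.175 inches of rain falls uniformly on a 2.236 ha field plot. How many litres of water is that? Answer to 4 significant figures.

7483000 litres

Depth: 13.175 in × 25.4 = 334.645 mm.
Area: 2.236 ha = 22360 m².
1 mm over 1 m² is 1 L, so volume = 334.645 × 22360 = 7482662.2 L ≈ 7483000 L.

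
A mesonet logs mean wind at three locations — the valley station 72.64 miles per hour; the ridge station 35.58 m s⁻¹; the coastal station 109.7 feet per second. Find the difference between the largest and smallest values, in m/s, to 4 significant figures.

the valley station: 72.64 mph = 32.47299 m/s.
the coastal station: 109.7 ft/s = 33.43656 m/s.
Spread: 35.58000 − 32.47299 = 3.107 m/s.

3.107 m/s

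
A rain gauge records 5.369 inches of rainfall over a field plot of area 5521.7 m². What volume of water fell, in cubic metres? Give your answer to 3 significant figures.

Depth: 5.369 in × 25.4 = 136.3726 mm.
1 mm over 1 m² is 1 L, so volume = 136.3726 × 5521.7 = 753008.59 L = 753 m³.

753 cubic metres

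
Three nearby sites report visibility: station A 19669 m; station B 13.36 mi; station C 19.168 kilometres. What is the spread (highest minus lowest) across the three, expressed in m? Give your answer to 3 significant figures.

2330 m

station B: 13.36 SM = 21500.84 m.
station C: 19.168 km = 19168.00 m.
Spread: 21500.84 − 19168.00 = 2330 m.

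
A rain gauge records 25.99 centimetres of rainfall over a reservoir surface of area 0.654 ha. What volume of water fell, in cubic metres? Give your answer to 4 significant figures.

1700 cubic metres

Depth: 25.99 cm × 10 = 259.9 mm.
Area: 0.654 ha = 6540 m².
1 mm over 1 m² is 1 L, so volume = 259.9 × 6540 = 1699746 L = 1700 m³.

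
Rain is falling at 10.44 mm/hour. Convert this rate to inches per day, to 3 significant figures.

9.86 in/day

10.44 mm/hour × 0.0393701 in/mm × 24 hour/day = 9.86 in/day.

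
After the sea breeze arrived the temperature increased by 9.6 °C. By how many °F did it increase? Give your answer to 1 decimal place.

17.3 °F

A change of 1 °C equals a change of 1.8 °F: Δ°F = 9.6 × 1.8 = 17.3 °F.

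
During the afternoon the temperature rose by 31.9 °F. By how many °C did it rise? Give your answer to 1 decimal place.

17.7 °C

A change of 1 °C equals a change of 1.8 °F: Δ°C = 31.9 × 0.5556 = 17.7 °C.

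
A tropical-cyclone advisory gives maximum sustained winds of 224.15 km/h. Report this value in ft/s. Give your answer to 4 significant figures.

1 km/h = 0.911344 ft/s, so 224.15 × 0.911344 = 204.3 ft/s.

204.3 ft/s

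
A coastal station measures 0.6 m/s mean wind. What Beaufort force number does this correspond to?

Beaufort force 1

0.6 m/s lies in the Beaufort 1 band (light air, 0.3–1.5 m/s).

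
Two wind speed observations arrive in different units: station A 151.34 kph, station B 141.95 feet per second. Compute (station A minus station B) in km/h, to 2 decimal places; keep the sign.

-4.42 km/h

station B: 141.95 ft/s = 155.7589 km/h.
Difference: 151.3400 − 155.7589 = -4.42 km/h.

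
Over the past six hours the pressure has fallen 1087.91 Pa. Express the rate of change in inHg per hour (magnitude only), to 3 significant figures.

1087.91 Pa / 6 h × 0.0002953 inHg/Pa = 0.0535 inHg/h.

0.0535 inHg per hour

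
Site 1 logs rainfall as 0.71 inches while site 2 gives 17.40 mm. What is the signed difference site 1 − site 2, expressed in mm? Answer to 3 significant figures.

0.634 mm

site 1: 0.71 in = 18.03400 mm.
Difference: 18.03400 − 17.40000 = 0.634 mm.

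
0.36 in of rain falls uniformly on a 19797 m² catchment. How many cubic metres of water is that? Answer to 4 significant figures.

Depth: 0.36 in × 25.4 = 9.144 mm.
1 mm over 1 m² is 1 L, so volume = 9.144 × 19797 = 181023.77 L = 181.0 m³.

181.0 cubic metres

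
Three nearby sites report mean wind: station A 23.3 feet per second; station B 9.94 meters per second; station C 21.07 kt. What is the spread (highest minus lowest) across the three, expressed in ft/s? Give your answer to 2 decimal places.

station B: 9.94 m/s = 32.6115 ft/s.
station C: 21.07 kt = 35.5622 ft/s.
Spread: 35.5622 − 23.3000 = 12.26 ft/s.

12.26 ft/s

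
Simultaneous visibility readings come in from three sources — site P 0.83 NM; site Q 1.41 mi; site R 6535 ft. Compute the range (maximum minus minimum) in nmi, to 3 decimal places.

site Q: 1.41 SM = 1.22526 nmi.
site R: 6535 ft = 1.07552 nmi.
Spread: 1.22526 − 0.83000 = 0.395 nmi.

0.395 nmi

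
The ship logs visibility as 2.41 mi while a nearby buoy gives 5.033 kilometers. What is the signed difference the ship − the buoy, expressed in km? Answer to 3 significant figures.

the ship: 2.41 SM = 3.8785 km.
Difference: 3.8785 − 5.0330 = -1.15 km.

-1.15 km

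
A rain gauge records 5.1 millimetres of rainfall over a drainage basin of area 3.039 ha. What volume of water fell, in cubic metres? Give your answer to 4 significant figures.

155.0 cubic metres

Area: 3.039 ha = 30390 m².
1 mm over 1 m² is 1 L, so volume = 5.1 × 30390 = 154989 L = 155.0 m³.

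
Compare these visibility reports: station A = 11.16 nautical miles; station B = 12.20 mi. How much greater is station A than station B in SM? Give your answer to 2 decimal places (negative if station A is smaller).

station A: 11.16 nmi = 12.8427 SM.
Difference: 12.8427 − 12.2000 = 0.64 SM.

0.64 SM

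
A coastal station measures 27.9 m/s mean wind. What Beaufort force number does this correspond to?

Beaufort force 10

27.9 m/s lies in the Beaufort 10 band (storm, 24.5–28.4 m/s).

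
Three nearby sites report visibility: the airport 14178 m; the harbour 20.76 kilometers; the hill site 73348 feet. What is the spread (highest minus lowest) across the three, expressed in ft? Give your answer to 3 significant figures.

26800 ft

the airport: 14178 m = 46515.75 ft.
the harbour: 20.76 km = 68110.24 ft.
Spread: 73348.00 − 46515.75 = 26800 ft.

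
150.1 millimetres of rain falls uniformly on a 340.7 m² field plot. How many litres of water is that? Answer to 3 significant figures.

1 mm over 1 m² is 1 L, so volume = 150.1 × 340.7 = 51139.07 L ≈ 51100 L.

51100 litres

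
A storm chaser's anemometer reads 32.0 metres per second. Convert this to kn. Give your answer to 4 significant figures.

1 m/s = 1.94384 kt, so 32.0 × 1.94384 = 62.20 kt.

62.20 kt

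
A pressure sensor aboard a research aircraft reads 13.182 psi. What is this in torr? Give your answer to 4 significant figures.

681.7 mmHg

1 psi = 51.7149 mmHg, so 13.182 × 51.7149 = 681.7 mmHg.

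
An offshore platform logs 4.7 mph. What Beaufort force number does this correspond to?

4.7 mph = 2.1 m/s, which is Beaufort 2 (light breeze, 1.6–3.3 m/s).

Beaufort force 2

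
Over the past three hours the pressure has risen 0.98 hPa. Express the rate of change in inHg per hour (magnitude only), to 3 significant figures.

0.00965 inHg per hour

0.98 hPa / 3 h × 0.02953 inHg/hPa = 0.00965 inHg/h.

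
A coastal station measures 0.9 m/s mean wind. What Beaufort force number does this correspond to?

0.9 m/s lies in the Beaufort 1 band (light air, 0.3–1.5 m/s).

Beaufort force 1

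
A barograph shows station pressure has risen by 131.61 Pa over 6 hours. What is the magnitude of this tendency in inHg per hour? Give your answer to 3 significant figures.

131.61 Pa / 6 h × 0.0002953 inHg/Pa = 0.00648 inHg/h.

0.00648 inHg per hour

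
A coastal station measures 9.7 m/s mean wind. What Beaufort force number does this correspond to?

9.7 m/s lies in the Beaufort 5 band (fresh breeze, 8.0–10.7 m/s).

Beaufort force 5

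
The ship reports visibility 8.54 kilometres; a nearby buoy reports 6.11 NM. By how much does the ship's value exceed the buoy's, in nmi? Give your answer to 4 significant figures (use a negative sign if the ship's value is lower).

the ship: 8.54 km = 4.61123 nmi.
Difference: 4.61123 − 6.11000 = -1.499 nmi.

-1.499 nmi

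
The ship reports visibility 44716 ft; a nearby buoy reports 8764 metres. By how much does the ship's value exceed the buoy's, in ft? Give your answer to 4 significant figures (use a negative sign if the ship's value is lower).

the buoy: 8764 m = 28753.28 ft.
Difference: 44716.00 − 28753.28 = 15960 ft.

15960 ft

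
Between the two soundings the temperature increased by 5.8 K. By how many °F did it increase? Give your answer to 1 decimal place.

A change of 1 °C equals a change of 1.8 °F: Δ°F = 5.8 × 1.8 = 10.4 °F.

10.4 °F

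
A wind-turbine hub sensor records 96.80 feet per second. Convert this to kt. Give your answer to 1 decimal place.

57.4 kt

1 ft/s = 0.592484 kt, so 96.80 × 0.592484 = 57.4 kt.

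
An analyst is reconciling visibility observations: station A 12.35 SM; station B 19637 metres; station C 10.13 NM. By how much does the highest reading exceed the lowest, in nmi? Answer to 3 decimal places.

0.602 nmi

station A: 12.35 SM = 10.73186 nmi.
station B: 19637 m = 10.60313 nmi.
Spread: 10.73186 − 10.13000 = 0.602 nmi.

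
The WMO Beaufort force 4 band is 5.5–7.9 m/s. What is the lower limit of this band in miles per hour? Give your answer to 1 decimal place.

5.5–7.9 m/s × 2.237 = 12.3–17.7 mph.

12.3 mph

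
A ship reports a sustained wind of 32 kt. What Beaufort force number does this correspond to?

Beaufort force 7

32 kt lies in the Beaufort 7 band (near gale, 28–33 kt).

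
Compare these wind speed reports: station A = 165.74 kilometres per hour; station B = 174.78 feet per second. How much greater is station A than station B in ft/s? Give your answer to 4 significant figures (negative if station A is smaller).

station A: 165.74 km/h = 151.0462 ft/s.
Difference: 151.0462 − 174.7800 = -23.73 ft/s.

-23.73 ft/s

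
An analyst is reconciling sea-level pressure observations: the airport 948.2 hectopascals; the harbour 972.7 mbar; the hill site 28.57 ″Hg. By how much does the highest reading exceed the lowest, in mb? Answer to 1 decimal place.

the airport: 948.2 hPa = 948.200 mb.
the hill site: 28.57 inHg = 967.491 mb.
Spread: 972.700 − 948.200 = 24.5 mb.

24.5 mb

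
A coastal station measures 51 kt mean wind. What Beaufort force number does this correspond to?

Beaufort force 10

51 kt lies in the Beaufort 10 band (storm, 48–55 kt).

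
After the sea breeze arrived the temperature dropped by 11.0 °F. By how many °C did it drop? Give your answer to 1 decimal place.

6.1 °C

For a temperature change the 32° offset cancels: Δ°C = 11.0 × 0.5556 = 6.1 °C.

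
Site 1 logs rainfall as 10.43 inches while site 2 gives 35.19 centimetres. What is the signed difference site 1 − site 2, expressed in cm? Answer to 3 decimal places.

-8.698 cm

site 1: 10.43 in = 26.49220 cm.
Difference: 26.49220 − 35.19000 = -8.698 cm.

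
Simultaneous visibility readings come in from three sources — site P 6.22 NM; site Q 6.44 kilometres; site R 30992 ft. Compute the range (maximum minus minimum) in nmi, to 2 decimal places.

site Q: 6.44 km = 3.4773 nmi.
site R: 30992 ft = 5.1006 nmi.
Spread: 6.2200 − 3.4773 = 2.74 nmi.

2.74 nmi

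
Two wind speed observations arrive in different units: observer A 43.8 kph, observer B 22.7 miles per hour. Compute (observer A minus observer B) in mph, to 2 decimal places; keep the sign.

4.52 mph

observer A: 43.8 km/h = 27.2161 mph.
Difference: 27.2161 − 22.7000 = 4.52 mph.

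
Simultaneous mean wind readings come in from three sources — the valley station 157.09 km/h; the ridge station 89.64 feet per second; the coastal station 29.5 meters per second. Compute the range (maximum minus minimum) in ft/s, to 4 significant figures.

53.52 ft/s

the valley station: 157.09 km/h = 143.1631 ft/s.
the coastal station: 29.5 m/s = 96.7848 ft/s.
Spread: 143.1631 − 89.6400 = 53.52 ft/s.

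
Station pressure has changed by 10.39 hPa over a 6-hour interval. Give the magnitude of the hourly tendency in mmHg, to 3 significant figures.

10.39 hPa / 6 h × 0.750062 mmHg/hPa = 1.30 mmHg/h.

1.30 mmHg per hour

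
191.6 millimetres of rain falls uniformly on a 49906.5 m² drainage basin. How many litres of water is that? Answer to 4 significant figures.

9562000 litres

1 mm over 1 m² is 1 L, so volume = 191.6 × 49906.5 = 9562085.4 L ≈ 9562000 L.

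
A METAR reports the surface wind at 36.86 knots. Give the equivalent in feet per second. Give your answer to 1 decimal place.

62.2 ft/s

1 kt = 1.68781 ft/s, so 36.86 × 1.68781 = 62.2 ft/s.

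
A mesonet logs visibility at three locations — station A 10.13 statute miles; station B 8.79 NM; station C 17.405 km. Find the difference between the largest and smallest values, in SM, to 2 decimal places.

station B: 8.79 nmi = 10.1154 SM.
station C: 17.405 km = 10.8150 SM.
Spread: 10.8150 − 10.1154 = 0.70 SM.

0.70 SM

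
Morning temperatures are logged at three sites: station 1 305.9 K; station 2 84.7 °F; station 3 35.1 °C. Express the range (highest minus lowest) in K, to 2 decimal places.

5.82 K

station 1: 305.9 K = 32.750 °C.
station 2: 84.7 °F = 29.278 °C.
Spread: 35.100 − 29.278 = 5.822 °C.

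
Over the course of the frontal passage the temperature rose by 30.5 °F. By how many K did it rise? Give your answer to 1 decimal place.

16.9 K

A change of 1 °C equals a change of 1.8 °F: ΔK = 30.5 × 0.5556 = 16.9 K.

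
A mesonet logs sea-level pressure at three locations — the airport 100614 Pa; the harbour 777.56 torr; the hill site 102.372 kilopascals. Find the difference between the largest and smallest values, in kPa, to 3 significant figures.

the airport: 100614 Pa = 100.6140 kPa.
the harbour: 777.56 mmHg = 103.6662 kPa.
Spread: 103.6662 − 100.6140 = 3.05 kPa.

3.05 kPa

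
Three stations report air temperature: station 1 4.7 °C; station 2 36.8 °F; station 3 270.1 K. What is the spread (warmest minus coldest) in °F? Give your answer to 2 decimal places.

station 2: 36.8 °F = 2.667 °C.
station 3: 270.1 K = -3.050 °C.
Spread: 4.700 − (-3.050) = 7.750 °C = 13.95 °F.

13.95 °F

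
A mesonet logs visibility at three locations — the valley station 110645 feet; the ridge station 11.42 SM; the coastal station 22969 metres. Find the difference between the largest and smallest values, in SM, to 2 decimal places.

the valley station: 110645 ft = 20.9555 SM.
the coastal station: 22969 m = 14.2723 SM.
Spread: 20.9555 − 11.4200 = 9.54 SM.

9.54 SM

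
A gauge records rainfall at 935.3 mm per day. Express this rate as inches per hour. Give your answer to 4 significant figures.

1.534 in/hour

935.3 mm/day × 0.0393701 in/mm × 0.0416667 day/hour = 1.534 in/hour.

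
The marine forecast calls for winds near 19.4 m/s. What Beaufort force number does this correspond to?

19.4 m/s lies in the Beaufort 8 band (gale, 17.2–20.7 m/s).

Beaufort force 8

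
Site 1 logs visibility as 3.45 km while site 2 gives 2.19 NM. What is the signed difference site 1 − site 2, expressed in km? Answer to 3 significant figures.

-0.606 km

site 2: 2.19 nmi = 4.05588 km.
Difference: 3.45000 − 4.05588 = -0.606 km.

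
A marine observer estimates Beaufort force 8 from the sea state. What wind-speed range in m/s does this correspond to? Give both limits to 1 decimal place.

Beaufort 8 (gale) spans 17.2–20.7 m/s.

17.2 to 20.7 m/s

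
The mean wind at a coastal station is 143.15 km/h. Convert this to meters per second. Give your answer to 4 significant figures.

1 km/h = 0.277778 m/s, so 143.15 × 0.277778 = 39.76 m/s.

39.76 m/s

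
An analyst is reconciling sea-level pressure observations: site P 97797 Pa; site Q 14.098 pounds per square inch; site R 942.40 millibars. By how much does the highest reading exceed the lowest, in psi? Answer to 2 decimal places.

site P: 97797 Pa = 14.1843 psi.
site R: 942.40 mb = 13.6684 psi.
Spread: 14.1843 − 13.6684 = 0.52 psi.

0.52 psi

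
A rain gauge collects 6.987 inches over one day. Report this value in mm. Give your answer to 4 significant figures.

177.5 mm

1 in = 25.4 mm, so 6.987 × 25.4 = 177.5 mm.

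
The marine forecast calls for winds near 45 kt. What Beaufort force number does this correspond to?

Beaufort force 9

45 kt lies in the Beaufort 9 band (strong gale, 41–47 kt).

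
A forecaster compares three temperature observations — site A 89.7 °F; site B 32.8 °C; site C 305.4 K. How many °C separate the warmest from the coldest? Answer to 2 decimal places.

0.74 °C

site A: 89.7 °F = 32.056 °C.
site C: 305.4 K = 32.250 °C.
Spread: 32.800 − 32.056 = 0.744 °C.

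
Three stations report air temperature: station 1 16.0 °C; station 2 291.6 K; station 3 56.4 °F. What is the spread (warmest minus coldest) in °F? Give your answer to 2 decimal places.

8.81 °F

station 2: 291.6 K = 18.450 °C.
station 3: 56.4 °F = 13.556 °C.
Spread: 18.450 − 13.556 = 4.894 °C = 8.81 °F.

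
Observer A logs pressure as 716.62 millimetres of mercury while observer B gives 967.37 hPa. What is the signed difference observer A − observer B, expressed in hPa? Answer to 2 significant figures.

observer A: 716.62 mmHg = 955.41 hPa.
Difference: 955.41 − 967.37 = -12 hPa.

-12 hPa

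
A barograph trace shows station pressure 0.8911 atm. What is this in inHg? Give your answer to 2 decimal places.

1 atm = 29.9213 inHg, so 0.8911 × 29.9213 = 26.66 inHg.

26.66 inHg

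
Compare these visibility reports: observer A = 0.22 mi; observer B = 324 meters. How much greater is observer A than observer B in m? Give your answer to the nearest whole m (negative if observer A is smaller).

observer A: 0.22 SM = 354.06 m.
Difference: 354.06 − 324.00 = 30 m.

30 m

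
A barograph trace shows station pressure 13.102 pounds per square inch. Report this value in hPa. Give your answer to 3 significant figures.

903 hPa

1 psi = 68.9476 hPa, so 13.102 × 68.9476 = 903 hPa.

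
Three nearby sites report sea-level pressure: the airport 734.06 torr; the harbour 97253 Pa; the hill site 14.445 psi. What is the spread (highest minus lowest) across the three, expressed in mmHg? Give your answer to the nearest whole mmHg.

the harbour: 97253 Pa = 729.46 mmHg.
the hill site: 14.445 psi = 747.02 mmHg.
Spread: 747.02 − 729.46 = 18 mmHg.

18 mmHg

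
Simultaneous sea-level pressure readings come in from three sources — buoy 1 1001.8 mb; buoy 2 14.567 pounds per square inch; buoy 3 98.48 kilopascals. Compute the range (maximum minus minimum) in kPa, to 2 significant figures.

buoy 1: 1001.8 mb = 100.180 kPa.
buoy 2: 14.567 psi = 100.436 kPa.
Spread: 100.436 − 98.480 = 2.0 kPa.

2.0 kPa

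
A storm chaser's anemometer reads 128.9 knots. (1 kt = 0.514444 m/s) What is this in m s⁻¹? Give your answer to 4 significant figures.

1 kt = 0.514444 m/s, so 128.9 × 0.514444 = 66.31 m/s.

66.31 m/s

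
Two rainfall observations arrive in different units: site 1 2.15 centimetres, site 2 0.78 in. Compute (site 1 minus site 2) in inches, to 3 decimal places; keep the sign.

0.066 in

site 1: 2.15 cm = 0.84646 in.
Difference: 0.84646 − 0.78000 = 0.066 in.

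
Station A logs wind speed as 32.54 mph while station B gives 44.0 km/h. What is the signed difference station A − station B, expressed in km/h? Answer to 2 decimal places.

8.37 km/h

station A: 32.54 mph = 52.3681 km/h.
Difference: 52.3681 − 44.0000 = 8.37 km/h.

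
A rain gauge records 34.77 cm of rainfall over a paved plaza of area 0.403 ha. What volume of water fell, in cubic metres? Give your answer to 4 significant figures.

Depth: 34.77 cm × 10 = 347.7 mm.
Area: 0.403 ha = 4030 m².
1 mm over 1 m² is 1 L, so volume = 347.7 × 4030 = 1401231 L = 1401 m³.

1401 cubic metres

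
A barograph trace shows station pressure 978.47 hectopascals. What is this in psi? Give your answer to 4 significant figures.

14.19 psi

1 hPa = 0.0145038 psi, so 978.47 × 0.0145038 = 14.19 psi.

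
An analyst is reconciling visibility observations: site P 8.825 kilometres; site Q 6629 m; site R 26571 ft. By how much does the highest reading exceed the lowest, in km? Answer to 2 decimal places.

site Q: 6629 m = 6.6290 km.
site R: 26571 ft = 8.0988 km.
Spread: 8.8250 − 6.6290 = 2.20 km.

2.20 km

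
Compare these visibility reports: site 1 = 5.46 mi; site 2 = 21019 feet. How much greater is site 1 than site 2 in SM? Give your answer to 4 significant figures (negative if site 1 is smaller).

1.479 SM

site 2: 21019 ft = 3.98087 SM.
Difference: 5.46000 − 3.98087 = 1.479 SM.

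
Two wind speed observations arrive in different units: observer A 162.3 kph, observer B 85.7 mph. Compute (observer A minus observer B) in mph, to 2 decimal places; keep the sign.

observer A: 162.3 km/h = 100.8485 mph.
Difference: 100.8485 − 85.7000 = 15.15 mph.

15.15 mph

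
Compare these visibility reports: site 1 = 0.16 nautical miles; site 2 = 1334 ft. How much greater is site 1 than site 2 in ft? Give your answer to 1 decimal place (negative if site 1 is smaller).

-361.8 ft

site 1: 0.16 nmi = 972.178 ft.
Difference: 972.178 − 1334.000 = -361.8 ft.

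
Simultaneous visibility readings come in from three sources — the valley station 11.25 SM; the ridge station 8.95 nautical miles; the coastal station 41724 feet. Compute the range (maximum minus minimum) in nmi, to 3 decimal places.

the valley station: 11.25 SM = 9.77598 nmi.
the coastal station: 41724 ft = 6.86689 nmi.
Spread: 9.77598 − 6.86689 = 2.909 nmi.

2.909 nmi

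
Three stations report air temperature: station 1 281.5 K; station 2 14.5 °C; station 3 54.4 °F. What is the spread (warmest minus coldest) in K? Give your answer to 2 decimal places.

6.15 K

station 1: 281.5 K = 8.350 °C.
station 3: 54.4 °F = 12.444 °C.
Spread: 14.500 − 8.350 = 6.150 °C.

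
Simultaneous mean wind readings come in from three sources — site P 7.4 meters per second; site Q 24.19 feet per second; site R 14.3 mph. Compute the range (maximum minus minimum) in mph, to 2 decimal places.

2.25 mph

site P: 7.4 m/s = 16.5533 mph.
site Q: 24.19 ft/s = 16.4932 mph.
Spread: 16.5533 − 14.3000 = 2.25 mph.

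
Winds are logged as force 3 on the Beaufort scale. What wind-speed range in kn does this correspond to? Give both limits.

Beaufort 3 (gentle breeze) spans 7–10 knots.

7 to 10 kt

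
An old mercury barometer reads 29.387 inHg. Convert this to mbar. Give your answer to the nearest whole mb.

995 mb

1 inHg = 33.8639 mb, so 29.387 × 33.8639 = 995 mb.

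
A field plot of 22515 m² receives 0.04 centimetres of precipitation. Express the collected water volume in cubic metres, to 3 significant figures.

Depth: 0.04 cm × 10 = 0.4 mm.
1 mm over 1 m² is 1 L, so volume = 0.4 × 22515 = 9006 L = 9.01 m³.

9.01 cubic metres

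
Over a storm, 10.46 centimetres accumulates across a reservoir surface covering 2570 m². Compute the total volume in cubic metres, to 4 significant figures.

268.8 cubic metres

Depth: 10.46 cm × 10 = 104.6 mm.
1 mm over 1 m² is 1 L, so volume = 104.6 × 2570 = 268822 L = 268.8 m³.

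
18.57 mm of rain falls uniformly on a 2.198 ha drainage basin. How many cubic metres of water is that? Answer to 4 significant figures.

408.2 cubic metres

Area: 2.198 ha = 21980 m².
1 mm over 1 m² is 1 L, so volume = 18.57 × 21980 = 408168.6 L = 408.2 m³.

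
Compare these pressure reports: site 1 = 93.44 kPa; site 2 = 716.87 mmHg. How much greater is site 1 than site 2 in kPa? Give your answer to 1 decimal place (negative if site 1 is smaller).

site 2: 716.87 mmHg = 95.575 kPa.
Difference: 93.440 − 95.575 = -2.1 kPa.

-2.1 kPa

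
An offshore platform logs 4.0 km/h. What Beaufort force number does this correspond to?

Beaufort force 1

4.0 km/h = 1.1 m/s, which is Beaufort 1 (light air, 0.3–1.5 m/s).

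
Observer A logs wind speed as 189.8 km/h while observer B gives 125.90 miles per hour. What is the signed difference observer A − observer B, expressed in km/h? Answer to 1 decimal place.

-12.8 km/h

observer B: 125.90 mph = 202.616 km/h.
Difference: 189.800 − 202.616 = -12.8 km/h.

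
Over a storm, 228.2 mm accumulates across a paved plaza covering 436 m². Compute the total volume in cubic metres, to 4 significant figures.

1 mm over 1 m² is 1 L, so volume = 228.2 × 436 = 99495.2 L = 99.50 m³.

99.50 cubic metres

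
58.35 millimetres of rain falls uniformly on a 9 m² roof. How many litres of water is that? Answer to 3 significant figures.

1 mm over 1 m² is 1 L, so volume = 58.35 × 9 = 525.15 L ≈ 525 L.

525 litres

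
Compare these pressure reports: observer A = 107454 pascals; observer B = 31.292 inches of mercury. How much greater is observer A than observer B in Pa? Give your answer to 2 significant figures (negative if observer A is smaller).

1500 Pa

observer B: 31.292 inHg = 105966.88 Pa.
Difference: 107454.00 − 105966.88 = 1500 Pa.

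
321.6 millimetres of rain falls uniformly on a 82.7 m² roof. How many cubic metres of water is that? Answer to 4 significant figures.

26.60 cubic metres

1 mm over 1 m² is 1 L, so volume = 321.6 × 82.7 = 26596.32 L = 26.60 m³.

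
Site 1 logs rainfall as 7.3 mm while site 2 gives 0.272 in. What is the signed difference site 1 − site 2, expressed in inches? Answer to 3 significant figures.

site 1: 7.3 mm = 0.287402 in.
Difference: 0.287402 − 0.272000 = 0.0154 in.

0.0154 in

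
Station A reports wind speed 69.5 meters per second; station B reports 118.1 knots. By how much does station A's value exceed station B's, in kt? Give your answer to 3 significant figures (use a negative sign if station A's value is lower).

station A: 69.5 m/s = 135.097 kt.
Difference: 135.097 − 118.100 = 17.0 kt.

17.0 kt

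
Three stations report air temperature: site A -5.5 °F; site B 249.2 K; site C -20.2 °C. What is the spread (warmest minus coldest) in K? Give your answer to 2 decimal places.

3.75 K

site A: -5.5 °F = -20.833 °C.
site B: 249.2 K = -23.950 °C.
Spread: (-20.200) − (-23.950) = 3.750 °C.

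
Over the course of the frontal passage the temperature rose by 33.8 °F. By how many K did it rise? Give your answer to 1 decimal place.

18.8 K

For a temperature change the 32° offset cancels: ΔK = 33.8 × 0.5556 = 18.8 K.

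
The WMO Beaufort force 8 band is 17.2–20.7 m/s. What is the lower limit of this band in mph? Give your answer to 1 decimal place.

38.5 mph

17.2–20.7 m/s × 2.237 = 38.5–46.3 mph.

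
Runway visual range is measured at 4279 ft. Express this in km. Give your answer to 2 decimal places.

1 ft = 0.0003048 km, so 4279 × 0.0003048 = 1.30 km.

1.30 km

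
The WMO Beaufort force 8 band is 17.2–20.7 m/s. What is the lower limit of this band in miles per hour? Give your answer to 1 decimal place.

17.2–20.7 m/s × 2.237 = 38.5–46.3 mph.

38.5 mph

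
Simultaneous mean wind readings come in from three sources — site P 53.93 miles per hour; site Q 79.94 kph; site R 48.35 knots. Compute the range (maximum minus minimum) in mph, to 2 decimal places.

5.97 mph

site Q: 79.94 km/h = 49.6724 mph.
site R: 48.35 kt = 55.6402 mph.
Spread: 55.6402 − 49.6724 = 5.97 mph.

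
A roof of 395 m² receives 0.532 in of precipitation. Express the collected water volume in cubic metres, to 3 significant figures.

Depth: 0.532 in × 25.4 = 13.5128 mm.
1 mm over 1 m² is 1 L, so volume = 13.5128 × 395 = 5337.556 L = 5.34 m³.

5.34 cubic metres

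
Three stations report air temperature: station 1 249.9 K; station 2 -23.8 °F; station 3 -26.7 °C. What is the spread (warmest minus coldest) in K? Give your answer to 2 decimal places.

7.75 K

station 1: 249.9 K = -23.250 °C.
station 2: -23.8 °F = -31.000 °C.
Spread: (-23.250) − (-31.000) = 7.750 °C.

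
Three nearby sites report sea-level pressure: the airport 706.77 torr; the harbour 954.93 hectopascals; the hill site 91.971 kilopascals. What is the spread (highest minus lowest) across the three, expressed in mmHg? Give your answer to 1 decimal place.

26.4 mmHg

the harbour: 954.93 hPa = 716.256 mmHg.
the hill site: 91.971 kPa = 689.839 mmHg.
Spread: 716.256 − 689.839 = 26.4 mmHg.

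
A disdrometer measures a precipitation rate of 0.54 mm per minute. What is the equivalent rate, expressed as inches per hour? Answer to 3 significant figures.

0.54 mm/minute × 0.0393701 in/mm × 60 minute/hour = 1.28 in/hour.

1.28 in/hour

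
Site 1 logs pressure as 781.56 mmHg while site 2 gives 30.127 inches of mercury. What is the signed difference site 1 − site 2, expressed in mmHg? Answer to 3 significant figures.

16.3 mmHg

site 2: 30.127 inHg = 765.226 mmHg.
Difference: 781.560 − 765.226 = 16.3 mmHg.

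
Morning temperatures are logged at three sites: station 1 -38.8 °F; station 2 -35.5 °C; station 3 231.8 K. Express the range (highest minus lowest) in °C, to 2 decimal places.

5.85 °C

station 1: -38.8 °F = -39.333 °C.
station 3: 231.8 K = -41.350 °C.
Spread: (-35.500) − (-41.350) = 5.850 °C.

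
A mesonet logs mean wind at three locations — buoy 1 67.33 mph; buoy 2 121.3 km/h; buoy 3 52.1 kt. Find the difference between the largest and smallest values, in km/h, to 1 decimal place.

buoy 1: 67.33 mph = 108.357 km/h.
buoy 3: 52.1 kt = 96.489 km/h.
Spread: 121.300 − 96.489 = 24.8 km/h.

24.8 km/h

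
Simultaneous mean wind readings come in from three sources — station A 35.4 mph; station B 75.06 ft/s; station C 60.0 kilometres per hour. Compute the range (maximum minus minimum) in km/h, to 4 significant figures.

25.39 km/h

station A: 35.4 mph = 56.9708 km/h.
station B: 75.06 ft/s = 82.3618 km/h.
Spread: 82.3618 − 56.9708 = 25.39 km/h.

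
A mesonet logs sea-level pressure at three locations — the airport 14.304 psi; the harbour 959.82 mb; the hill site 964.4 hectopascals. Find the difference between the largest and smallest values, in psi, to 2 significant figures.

0.38 psi

the harbour: 959.82 mb = 13.9210 psi.
the hill site: 964.4 hPa = 13.9874 psi.
Spread: 14.3040 − 13.9210 = 0.38 psi.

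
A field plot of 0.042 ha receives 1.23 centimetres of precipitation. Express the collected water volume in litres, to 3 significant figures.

5170 litres

Depth: 1.23 cm × 10 = 12.3 mm.
Area: 0.042 ha = 420 m².
1 mm over 1 m² is 1 L, so volume = 12.3 × 420 = 5166 L ≈ 5170 L.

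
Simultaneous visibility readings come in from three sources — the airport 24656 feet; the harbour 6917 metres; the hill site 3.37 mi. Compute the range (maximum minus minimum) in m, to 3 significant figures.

2090 m

the airport: 24656 ft = 7515.15 m.
the hill site: 3.37 SM = 5423.49 m.
Spread: 7515.15 − 5423.49 = 2090 m.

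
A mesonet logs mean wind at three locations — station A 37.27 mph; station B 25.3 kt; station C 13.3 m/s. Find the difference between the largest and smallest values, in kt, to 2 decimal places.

station A: 37.27 mph = 32.3867 kt.
station C: 13.3 m/s = 25.8531 kt.
Spread: 32.3867 − 25.3000 = 7.09 kt.

7.09 kt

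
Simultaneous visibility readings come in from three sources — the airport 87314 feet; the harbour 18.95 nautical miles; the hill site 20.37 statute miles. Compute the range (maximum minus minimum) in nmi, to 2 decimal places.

4.58 nmi

the airport: 87314 ft = 14.3700 nmi.
the hill site: 20.37 SM = 17.7010 nmi.
Spread: 18.9500 − 14.3700 = 4.58 nmi.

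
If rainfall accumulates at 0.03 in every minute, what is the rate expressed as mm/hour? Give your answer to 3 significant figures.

0.03 in/minute × 25.4 mm/in × 60 minute/hour = 45.7 mm/hour.

45.7 mm/hour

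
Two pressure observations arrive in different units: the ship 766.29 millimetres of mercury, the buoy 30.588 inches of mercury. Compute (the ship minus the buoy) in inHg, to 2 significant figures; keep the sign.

-0.42 inHg

the ship: 766.29 mmHg = 30.1689 inHg.
Difference: 30.1689 − 30.5880 = -0.42 inHg.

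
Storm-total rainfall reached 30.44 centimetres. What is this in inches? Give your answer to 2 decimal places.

1 cm = 0.393701 in, so 30.44 × 0.393701 = 11.98 in.

11.98 in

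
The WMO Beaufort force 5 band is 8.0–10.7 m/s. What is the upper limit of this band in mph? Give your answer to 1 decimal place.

8.0–10.7 m/s × 2.237 = 17.9–23.9 mph.

23.9 mph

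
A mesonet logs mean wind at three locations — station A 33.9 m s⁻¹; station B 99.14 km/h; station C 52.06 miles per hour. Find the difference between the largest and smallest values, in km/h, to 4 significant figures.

station A: 33.9 m/s = 122.0400 km/h.
station C: 52.06 mph = 83.7824 km/h.
Spread: 122.0400 − 83.7824 = 38.26 km/h.

38.26 km/h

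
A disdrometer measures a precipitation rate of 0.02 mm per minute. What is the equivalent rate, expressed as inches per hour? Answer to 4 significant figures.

0.04724 in/hour

0.02 mm/minute × 0.0393701 in/mm × 60 minute/hour = 0.04724 in/hour.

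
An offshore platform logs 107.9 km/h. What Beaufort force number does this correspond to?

107.9 km/h = 30.0 m/s, which is Beaufort 11 (violent storm, 28.5–32.6 m/s).

Beaufort force 11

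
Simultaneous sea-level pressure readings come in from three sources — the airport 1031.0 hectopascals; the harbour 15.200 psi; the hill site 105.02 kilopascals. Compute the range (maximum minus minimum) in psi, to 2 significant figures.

the airport: 1031.0 hPa = 14.9534 psi.
the hill site: 105.02 kPa = 15.2319 psi.
Spread: 15.2319 − 14.9534 = 0.28 psi.

0.28 psi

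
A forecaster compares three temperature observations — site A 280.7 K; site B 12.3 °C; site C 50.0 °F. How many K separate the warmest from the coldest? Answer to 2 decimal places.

site A: 280.7 K = 7.550 °C.
site C: 50.0 °F = 10.000 °C.
Spread: 12.300 − 7.550 = 4.750 °C.

4.75 K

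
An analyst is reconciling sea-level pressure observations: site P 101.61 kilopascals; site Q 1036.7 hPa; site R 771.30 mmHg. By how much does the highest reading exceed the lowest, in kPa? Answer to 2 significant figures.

2.1 kPa

site Q: 1036.7 hPa = 103.670 kPa.
site R: 771.30 mmHg = 102.832 kPa.
Spread: 103.670 − 101.610 = 2.1 kPa.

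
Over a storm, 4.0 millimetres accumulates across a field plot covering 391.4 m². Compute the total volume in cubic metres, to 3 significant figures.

1 mm over 1 m² is 1 L, so volume = 4 × 391.4 = 1565.6 L = 1.57 m³.

1.57 cubic metres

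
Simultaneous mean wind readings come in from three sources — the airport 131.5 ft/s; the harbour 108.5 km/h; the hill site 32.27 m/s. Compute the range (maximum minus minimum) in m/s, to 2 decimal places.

9.94 m/s

the airport: 131.5 ft/s = 40.0812 m/s.
the harbour: 108.5 km/h = 30.1389 m/s.
Spread: 40.0812 − 30.1389 = 9.94 m/s.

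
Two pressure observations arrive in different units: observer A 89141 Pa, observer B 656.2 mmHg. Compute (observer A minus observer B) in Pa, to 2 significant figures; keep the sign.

observer B: 656.2 mmHg = 87486.15 Pa.
Difference: 89141.00 − 87486.15 = 1700 Pa.

1700 Pa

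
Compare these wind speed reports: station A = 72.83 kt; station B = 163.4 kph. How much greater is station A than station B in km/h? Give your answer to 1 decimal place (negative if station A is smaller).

station A: 72.83 kt = 134.881 km/h.
Difference: 134.881 − 163.400 = -28.5 km/h.

-28.5 km/h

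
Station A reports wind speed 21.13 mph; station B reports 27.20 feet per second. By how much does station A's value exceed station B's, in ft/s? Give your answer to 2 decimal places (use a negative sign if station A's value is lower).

station A: 21.13 mph = 30.9907 ft/s.
Difference: 30.9907 − 27.2000 = 3.79 ft/s.

3.79 ft/s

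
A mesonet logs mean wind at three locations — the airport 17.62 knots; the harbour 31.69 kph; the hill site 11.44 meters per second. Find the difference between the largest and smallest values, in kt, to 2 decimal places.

the harbour: 31.69 km/h = 17.1112 kt.
the hill site: 11.44 m/s = 22.2376 kt.
Spread: 22.2376 − 17.1112 = 5.13 kt.

5.13 kt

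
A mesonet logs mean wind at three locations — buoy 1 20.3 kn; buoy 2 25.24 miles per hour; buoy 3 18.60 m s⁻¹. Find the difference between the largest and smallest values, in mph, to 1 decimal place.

18.2 mph

buoy 1: 20.3 kt = 23.361 mph.
buoy 3: 18.60 m/s = 41.607 mph.
Spread: 41.607 − 23.361 = 18.2 mph.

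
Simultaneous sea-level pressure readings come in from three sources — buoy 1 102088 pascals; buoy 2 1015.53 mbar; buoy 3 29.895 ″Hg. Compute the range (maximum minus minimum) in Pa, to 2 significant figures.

buoy 2: 1015.53 mb = 101553.00 Pa.
buoy 3: 29.895 inHg = 101236.10 Pa.
Spread: 102088.00 − 101236.10 = 850 Pa.

850 Pa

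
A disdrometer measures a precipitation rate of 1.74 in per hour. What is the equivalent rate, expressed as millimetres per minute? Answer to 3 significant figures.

0.737 mm/minute

1.74 in/hour × 25.4 mm/in × 0.0166667 hour/minute = 0.737 mm/minute.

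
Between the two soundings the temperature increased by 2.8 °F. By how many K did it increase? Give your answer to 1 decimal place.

Converting a difference, only the 9/5 scale factor applies: ΔK = 2.8 × 0.5556 = 1.6 K.

1.6 K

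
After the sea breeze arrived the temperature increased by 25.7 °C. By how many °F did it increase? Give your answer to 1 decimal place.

For a temperature change the 32° offset cancels: Δ°F = 25.7 × 1.8 = 46.3 °F.

46.3 °F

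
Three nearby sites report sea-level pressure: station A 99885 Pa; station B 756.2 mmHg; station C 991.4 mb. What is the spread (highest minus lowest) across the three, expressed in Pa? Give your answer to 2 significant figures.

station B: 756.2 mmHg = 100818.39 Pa.
station C: 991.4 mb = 99140.00 Pa.
Spread: 100818.39 − 99140.00 = 1700 Pa.

1700 Pa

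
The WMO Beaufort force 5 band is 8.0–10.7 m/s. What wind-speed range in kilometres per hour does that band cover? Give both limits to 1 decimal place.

8.0–10.7 m/s × 3.6 = 28.8–38.5 km/h.

28.8 to 38.5 km/h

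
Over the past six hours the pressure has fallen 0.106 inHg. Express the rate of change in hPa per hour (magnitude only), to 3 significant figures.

0.598 hPa per hour

0.106 inHg / 6 h × 33.8639 hPa/inHg = 0.598 hPa/h.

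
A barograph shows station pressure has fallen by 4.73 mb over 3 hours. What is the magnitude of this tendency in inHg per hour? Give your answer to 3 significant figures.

4.73 mb / 3 h × 0.02953 inHg/mb = 0.0466 inHg/h.

0.0466 inHg per hour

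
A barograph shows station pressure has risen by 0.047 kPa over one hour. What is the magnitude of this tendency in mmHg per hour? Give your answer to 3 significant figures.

0.353 mmHg per hour

0.047 kPa / 1 h × 7.50062 mmHg/kPa = 0.353 mmHg/h.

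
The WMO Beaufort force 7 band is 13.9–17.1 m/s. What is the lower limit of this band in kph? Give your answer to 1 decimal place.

50.0 km/h

13.9–17.1 m/s × 3.6 = 50.0–61.6 km/h.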